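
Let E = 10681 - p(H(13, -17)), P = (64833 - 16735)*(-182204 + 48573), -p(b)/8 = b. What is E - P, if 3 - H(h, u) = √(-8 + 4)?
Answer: 6427394543 - 16*I ≈ 6.4274e+9 - 16.0*I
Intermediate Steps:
H(h, u) = 3 - 2*I (H(h, u) = 3 - √(-8 + 4) = 3 - √(-4) = 3 - 2*I)
p(b) = -8*b
P = -6427383838 (P = 48098*(-133631) = -6427383838)
E = 10705 - 16*I (E = 10681 - (-8)*(3 - 2*I) = 10681 - (-24 + 16*I) = 10681 + (24 - 16*I) = 10705 - 16*I ≈ 10705.0 - 16.0*I)
E - P = (10705 - 16*I) - 1*(-6427383838) = (10705 - 16*I) + 6427383838 = 6427394543 - 16*I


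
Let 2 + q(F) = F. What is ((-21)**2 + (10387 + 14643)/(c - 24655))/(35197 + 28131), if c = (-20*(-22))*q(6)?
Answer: 2014333/289978912 ≈ 0.0069465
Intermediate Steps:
q(F) = -2 + F
c = 1760 (c = (-20*(-22))*(-2 + 6) = 440*4 = 1760)
((-21)**2 + (10387 + 14643)/(c - 24655))/(35197 + 28131) = ((-21)**2 + (10387 + 14643)/(1760 - 24655))/(35197 + 28131) = (441 + 25030/(-22895))/63328 = (441 + 25030*(-1/22895))*(1/63328) = (441 - 5006/4579)*(1/63328) = (2014333/4579)*(1/63328) = 2014333/289978912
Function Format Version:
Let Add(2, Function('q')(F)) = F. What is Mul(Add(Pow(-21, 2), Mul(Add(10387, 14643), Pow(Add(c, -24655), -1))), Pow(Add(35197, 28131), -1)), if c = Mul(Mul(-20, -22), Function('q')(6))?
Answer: Rational(2014333, 289978912) ≈ 0.0069465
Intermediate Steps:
Function('q')(F) = Add(-2, F)
c = 1760 (c = Mul(Mul(-20, -22), Add(-2, 6)) = Mul(440, 4) = 1760)
Mul(Add(Pow(-21, 2), Mul(Add(10387, 14643), Pow(Add(c, -24655), -1))), Pow(Add(35197, 28131), -1)) = Mul(Add(Pow(-21, 2), Mul(Add(10387, 14643), Pow(Add(1760, -24655), -1))), Pow(Add(35197, 28131), -1)) = Mul(Add(441, Mul(25030, Pow(-22895, -1))), Pow(63328, -1)) = Mul(Add(441, Mul(25030, Rational(-1, 22895))), Rational(1, 63328)) = Mul(Add(441, Rational(-5006, 4579)), Rational(1, 63328)) = Mul(Rational(2014333, 4579), Rational(1, 63328)) = Rational(2014333, 289978912)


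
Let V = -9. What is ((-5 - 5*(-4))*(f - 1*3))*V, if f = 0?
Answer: 405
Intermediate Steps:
((-5 - 5*(-4))*(f - 1*3))*V = ((-5 - 5*(-4))*(0 - 1*3))*(-9) = ((-5 + 20)*(0 - 3))*(-9) = (15*(-3))*(-9) = -45*(-9) = 405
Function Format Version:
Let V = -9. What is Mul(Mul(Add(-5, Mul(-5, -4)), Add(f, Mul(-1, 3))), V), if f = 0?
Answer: 405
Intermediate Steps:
Mul(Mul(Add(-5, Mul(-5, -4)), Add(f, Mul(-1, 3))), V) = Mul(Mul(Add(-5, Mul(-5, -4)), Add(0, Mul(-1, 3))), -9) = Mul(Mul(Add(-5, 20), Add(0, -3)), -9) = Mul(Mul(15, -3), -9) = Mul(-45, -9) = 405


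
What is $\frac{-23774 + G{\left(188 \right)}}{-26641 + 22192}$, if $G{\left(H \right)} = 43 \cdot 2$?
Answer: $\frac{7896}{1483} \approx 5.3243$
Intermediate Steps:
$G{\left(H \right)} = 86$
$\frac{-23774 + G{\left(188 \right)}}{-26641 + 22192} = \frac{-23774 + 86}{-26641 + 22192} = - \frac{23688}{-4449} = \left(-23688\right) \left(- \frac{1}{4449}\right) = \frac{7896}{1483}$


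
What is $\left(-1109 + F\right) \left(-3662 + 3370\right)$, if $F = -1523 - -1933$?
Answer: $204108$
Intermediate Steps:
$F = 410$ ($F = -1523 + 1933 = 410$)
$\left(-1109 + F\right) \left(-3662 + 3370\right) = \left(-1109 + 410\right) \left(-3662 + 3370\right) = \left(-699\right) \left(-292\right) = 204108$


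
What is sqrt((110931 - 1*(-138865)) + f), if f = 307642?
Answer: sqrt(557438) ≈ 746.62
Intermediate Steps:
sqrt((110931 - 1*(-138865)) + f) = sqrt((110931 - 1*(-138865)) + 307642) = sqrt((110931 + 138865) + 307642) = sqrt(249796 + 307642) = sqrt(557438)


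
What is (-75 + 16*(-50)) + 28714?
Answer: 27839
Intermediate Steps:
(-75 + 16*(-50)) + 28714 = (-75 - 800) + 28714 = -875 + 28714 = 27839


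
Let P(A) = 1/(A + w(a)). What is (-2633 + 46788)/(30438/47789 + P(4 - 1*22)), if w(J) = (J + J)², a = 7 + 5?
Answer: 1177448798610/17032193 ≈ 69131.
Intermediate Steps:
a = 12
w(J) = 4*J² (w(J) = (2*J)² = 4*J²)
P(A) = 1/(576 + A) (P(A) = 1/(A + 4*12²) = 1/(A + 4*144) = 1/(A + 576) = 1/(576 + A))
(-2633 + 46788)/(30438/47789 + P(4 - 1*22)) = (-2633 + 46788)/(30438/47789 + 1/(576 + (4 - 1*22))) = 44155/(30438*(1/47789) + 1/(576 + (4 - 22))) = 44155/(30438/47789 + 1/(576 - 18)) = 44155/(30438/47789 + 1/558) = 44155/(17032193/26666262) = 44155*(26666262/17032193) = 1177448798610/17032193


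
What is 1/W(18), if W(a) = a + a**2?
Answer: 1/342 ≈ 0.0029240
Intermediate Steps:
1/W(18) = 1/(18*(1 + 18)) = 1/(18*19) = 1/342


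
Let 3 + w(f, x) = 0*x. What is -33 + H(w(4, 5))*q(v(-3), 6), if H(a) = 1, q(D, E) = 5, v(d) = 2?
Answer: -28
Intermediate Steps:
w(f, x) = -3 (w(f, x) = -3 + 0*x = -3 + 0 = -3)
-33 + H(w(4, 5))*q(v(-3), 6) = -33 + 1*5 = -33 + 5 = -28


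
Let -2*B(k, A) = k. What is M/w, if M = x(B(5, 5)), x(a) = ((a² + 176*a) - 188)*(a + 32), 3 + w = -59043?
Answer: 48911/157456 ≈ 0.31063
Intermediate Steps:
B(k, A) = -k/2
w = -59046 (w = -3 - 59043 = -59046)
x(a) = (32 + a)*(-188 + a² + 176*a) (x(a) = (-188 + a² + 176*a)*(32 + a) = (32 + a)*(-188 + a² + 176*a))
M = -146733/8 (M = -6016 + (-½*5)³ + 208*(-½*5)² + 5444*(-½*5) = -6016 + (-5/2)³ + 208*(-5/2)² + 5444*(-5/2) = -6016 - 125/8 + 208*(25/4) - 13610 = -6016 - 125/8 + 1300 - 13610 = -146733/8 ≈ -18342.)
M/w = -146733/8/(-59046) = -146733/8*(-1/59046) = 48911/157456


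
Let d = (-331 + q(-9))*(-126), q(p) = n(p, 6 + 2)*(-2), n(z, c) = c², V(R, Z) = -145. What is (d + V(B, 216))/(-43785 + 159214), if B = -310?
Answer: 57689/115429 ≈ 0.49978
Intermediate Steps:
q(p) = -128 (q(p) = (6 + 2)²*(-2) = 8²*(-2) = 64*(-2) = -128)
d = 57834 (d = (-331 - 128)*(-126) = -459*(-126) = 57834)
(d + V(B, 216))/(-43785 + 159214) = (57834 - 145)/(-43785 + 159214) = 57689/115429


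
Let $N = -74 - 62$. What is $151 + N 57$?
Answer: $-7601$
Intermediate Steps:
$N = -136$ ($N = -74 - 62 = -136$)
$151 + N 57 = 151 - 7752 = -7601$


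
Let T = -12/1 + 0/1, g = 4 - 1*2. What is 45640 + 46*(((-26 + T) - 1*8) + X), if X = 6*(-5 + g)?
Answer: 42696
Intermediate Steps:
g = 2 (g = 4 - 2 = 2)
T = -12 (T = -12*1 + 0*1 = -12 + 0 = -12)
X = -18 (X = 6*(-5 + 2) = 6*(-3) = -18)
45640 + 46*(((-26 + T) - 1*8) + X) = 45640 + 46*(((-26 - 12) - 1*8) - 18) = 45640 + 46*((-38 - 8) - 18) = 45640 + 46*(-46 - 18) = 45640 + 46*(-64) = 45640 - 2944 = 42696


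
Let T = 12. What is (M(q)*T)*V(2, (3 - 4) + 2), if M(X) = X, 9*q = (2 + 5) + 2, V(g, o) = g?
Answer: 24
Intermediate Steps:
q = 1 (q = ((2 + 5) + 2)/9 = (7 + 2)/9 = (⅑)*9 = 1)
(M(q)*T)*V(2, (3 - 4) + 2) = (1*12)*2 = 12*2 = 24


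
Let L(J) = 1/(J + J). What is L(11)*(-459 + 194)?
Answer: -265/22 ≈ -12.045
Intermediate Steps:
L(J) = 1/(2*J)
L(11)*(-459 + 194) = ((½)/11)*(-459 + 194) = ((½)*(1/11))*(-265) = (1/22)*(-265) = -265/22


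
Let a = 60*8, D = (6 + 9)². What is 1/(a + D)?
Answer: 1/705 ≈ 0.0014184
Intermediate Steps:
D = 225 (D = 15² = 225)
a = 480
1/(a + D) = 1/(480 + 225) = 1/705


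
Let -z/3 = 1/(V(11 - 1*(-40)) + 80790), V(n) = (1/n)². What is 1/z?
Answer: -210134791/7803 ≈ -26930.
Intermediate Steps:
V(n) = n⁻²
z = -7803/210134791 (z = -3/((11 - 1*(-40))⁻² + 80790) = -3/((11 + 40)⁻² + 80790) = -3/(51⁻² + 80790) = -3/(1/2601 + 80790) = -3/210134791/2601 = -3*2601/210134791 = -7803/210134791 ≈ -3.7133e-5)
1/z = 1/(-7803/210134791) = -210134791/7803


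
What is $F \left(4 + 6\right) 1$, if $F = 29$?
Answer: $290$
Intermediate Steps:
$F \left(4 + 6\right) 1 = 29 \left(4 + 6\right) 1 = 29 \cdot 10 \cdot 1 = 29 \cdot 10 = 290$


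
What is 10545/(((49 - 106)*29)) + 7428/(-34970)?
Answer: -3342431/507065 ≈ -6.5917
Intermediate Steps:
10545/(((49 - 106)*29)) + 7428/(-34970) = 10545/((-57*29)) + 7428*(-1/34970) = 10545/(-1653) - 3714/17485 = 10545*(-1/1653) - 3714/17485 = -185/29 - 3714/17485 = -3342431/507065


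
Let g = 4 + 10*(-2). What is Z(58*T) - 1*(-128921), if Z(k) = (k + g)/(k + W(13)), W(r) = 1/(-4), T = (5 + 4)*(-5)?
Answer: 1346074665/10441 ≈ 1.2892e+5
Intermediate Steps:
T = -45 (T = 9*(-5) = -45)
W(r) = -¼
g = -16 (g = 4 - 20 = -16)
Z(k) = (-16 + k)/(-¼ + k) (Z(k) = (k - 16)/(k - ¼) = (-16 + k)/(-¼ + k))
Z(58*T) - 1*(-128921) = 4*(-16 + 58*(-45))/(-1 + 4*(58*(-45))) - 1*(-128921) = 4*(-16 - 2610)/(-1 + 4*(-2610)) + 128921 = 4*(-2626)/(-1 - 10440) + 128921 = 4*(-2626)/(-10441) + 128921 = 4*(-1/10441)*(-2626) + 128921 = 10504/10441 + 128921 = 1346074665/10441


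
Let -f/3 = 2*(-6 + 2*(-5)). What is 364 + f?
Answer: 460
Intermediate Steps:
f = 96 (f = -6*(-6 + 2*(-5)) = -6*(-6 - 10) = -6*(-16) = -3*(-32) = 96)
364 + f = 364 + 96 = 460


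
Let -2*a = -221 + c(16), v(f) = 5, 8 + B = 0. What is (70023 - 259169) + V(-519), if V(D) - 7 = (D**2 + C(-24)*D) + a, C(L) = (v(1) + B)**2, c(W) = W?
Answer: 151307/2 ≈ 75654.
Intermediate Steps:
B = -8 (B = -8 + 0 = -8)
C(L) = 9 (C(L) = (5 - 8)**2 = (-3)**2 = 9)
a = 205/2 (a = -(-221 + 16)/2 = -1/2*(-205) = 205/2 ≈ 102.50)
V(D) = 219/2 + D**2 + 9*D (V(D) = 7 + ((D**2 + 9*D) + 205/2) = 7 + (205/2 + D**2 + 9*D) = 219/2 + D**2 + 9*D)
(70023 - 259169) + V(-519) = (70023 - 259169) + (219/2 + (-519)**2 + 9*(-519)) = -189146 + (219/2 + 269361 - 4671) = -189146 + 529599/2 = 151307/2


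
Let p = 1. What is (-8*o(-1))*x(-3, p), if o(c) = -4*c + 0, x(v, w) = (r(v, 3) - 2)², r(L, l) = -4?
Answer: -1152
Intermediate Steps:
x(v, w) = 36 (x(v, w) = (-4 - 2)² = (-6)² = 36)
o(c) = -4*c
(-8*o(-1))*x(-3, p) = -(-32)*(-1)*36 = -8*4*36 = -32*36 = -1152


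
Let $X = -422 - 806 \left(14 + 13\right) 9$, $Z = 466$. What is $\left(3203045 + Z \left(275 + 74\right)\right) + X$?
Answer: $3169399$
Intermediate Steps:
$X = -196280$ ($X = -422 - 806 \cdot 27 \cdot 9 = -422 - 195858 = -196280$)
$\left(3203045 + Z \left(275 + 74\right)\right) + X = \left(3203045 + 466 \left(275 + 74\right)\right) - 196280 = \left(3203045 + 466 \cdot 349\right) - 196280 = \left(3203045 + 162634\right) - 196280 = 3365679 - 196280 = 3169399$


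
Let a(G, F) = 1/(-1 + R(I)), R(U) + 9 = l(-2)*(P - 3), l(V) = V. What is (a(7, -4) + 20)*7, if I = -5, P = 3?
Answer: 1393/10 ≈ 139.30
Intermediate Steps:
R(U) = -9 (R(U) = -9 - 2*(3 - 3) = -9 - 2*0 = -9 + 0 = -9)
a(G, F) = -⅒ (a(G, F) = 1/(-1 - 9) = 1/(-10) = -⅒)
(a(7, -4) + 20)*7 = (-⅒ + 20)*7 = (199/10)*7 = 1393/10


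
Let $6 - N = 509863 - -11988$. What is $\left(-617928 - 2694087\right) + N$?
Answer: $-3833860$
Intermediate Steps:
$N = -521845$ ($N = 6 - \left(509863 - -11988\right) = 6 - \left(509863 + 11988\right) = 6 - 521851 = -521845$)
$\left(-617928 - 2694087\right) + N = \left(-617928 - 2694087\right) - 521845 = -3312015 - 521845 = -3833860$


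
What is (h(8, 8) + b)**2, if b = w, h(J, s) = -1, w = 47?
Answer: 2116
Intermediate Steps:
b = 47
(h(8, 8) + b)**2 = (-1 + 47)**2 = 46**2 = 2116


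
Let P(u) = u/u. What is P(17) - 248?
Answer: -247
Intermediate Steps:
P(u) = 1
P(17) - 248 = 1 - 248 = -247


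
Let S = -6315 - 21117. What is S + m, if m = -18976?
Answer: -46408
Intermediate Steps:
S = -27432
S + m = -27432 - 18976 = -46408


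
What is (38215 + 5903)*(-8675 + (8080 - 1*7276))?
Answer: -347252778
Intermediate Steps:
(38215 + 5903)*(-8675 + (8080 - 1*7276)) = 44118*(-8675 + (8080 - 7276)) = 44118*(-8675 + 804) = 44118*(-7871) = -347252778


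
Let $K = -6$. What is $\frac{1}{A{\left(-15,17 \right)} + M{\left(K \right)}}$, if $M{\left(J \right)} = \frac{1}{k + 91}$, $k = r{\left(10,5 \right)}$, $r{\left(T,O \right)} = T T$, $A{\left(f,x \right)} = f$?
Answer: $- \frac{191}{2864} \approx -0.06669$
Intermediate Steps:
$r{\left(T,O \right)} = T^{2}$
$k = 100$ ($k = 10^{2} = 100$)
$M{\left(J \right)} = \frac{1}{191}$ ($M{\left(J \right)} = \frac{1}{100 + 91} = \frac{1}{191}$)
$\frac{1}{A{\left(-15,17 \right)} + M{\left(K \right)}} = \frac{1}{-15 + \frac{1}{191}} = \frac{1}{- \frac{2864}{191}} = - \frac{191}{2864}$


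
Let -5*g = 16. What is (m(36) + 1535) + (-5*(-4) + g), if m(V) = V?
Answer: 7939/5 ≈ 1587.8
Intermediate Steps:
g = -16/5 (g = -1/5*16 = -16/5 ≈ -3.2000)
(m(36) + 1535) + (-5*(-4) + g) = (36 + 1535) + (-5*(-4) - 16/5) = 1571 + (20 - 16/5) = 1571 + 84/5 = 7939/5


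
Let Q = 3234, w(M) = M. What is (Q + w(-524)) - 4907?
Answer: -2197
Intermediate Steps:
(Q + w(-524)) - 4907 = (3234 - 524) - 4907 = 2710 - 4907 = -2197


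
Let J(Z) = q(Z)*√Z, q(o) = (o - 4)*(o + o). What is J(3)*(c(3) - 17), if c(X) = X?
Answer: 84*√3 ≈ 145.49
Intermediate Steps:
q(o) = 2*o*(-4 + o) (q(o) = (-4 + o)*(2*o) = 2*o*(-4 + o))
J(Z) = 2*Z^(3/2)*(-4 + Z) (J(Z) = (2*Z*(-4 + Z))*√Z = 2*Z^(3/2)*(-4 + Z))
J(3)*(c(3) - 17) = (2*3^(3/2)*(-4 + 3))*(3 - 17) = (2*(3*√3)*(-1))*(-14) = -6*√3*(-14) = 84*√3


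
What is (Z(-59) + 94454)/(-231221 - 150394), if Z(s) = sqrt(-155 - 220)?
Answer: -94454/381615 - I*sqrt(15)/76323 ≈ -0.24751 - 5.0745e-5*I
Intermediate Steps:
Z(s) = 5*I*sqrt(15) (Z(s) = sqrt(-375) = 5*I*sqrt(15))
(Z(-59) + 94454)/(-231221 - 150394) = (5*I*sqrt(15) + 94454)/(-231221 - 150394) = (94454 + 5*I*sqrt(15))/(-381615) = (94454 + 5*I*sqrt(15))*(-1/381615) = -94454/381615 - I*sqrt(15)/76323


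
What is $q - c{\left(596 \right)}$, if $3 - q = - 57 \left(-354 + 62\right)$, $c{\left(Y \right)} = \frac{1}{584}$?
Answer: $- \frac{9718345}{584} \approx -16641.0$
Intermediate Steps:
$c{\left(Y \right)} = \frac{1}{584}$
$q = -16641$ ($q = 3 - - 57 \left(-354 + 62\right) = 3 - \left(-57\right) \left(-292\right) = 3 - 16644 = -16641$)
$q - c{\left(596 \right)} = -16641 - \frac{1}{584} = - \frac{9718345}{584}$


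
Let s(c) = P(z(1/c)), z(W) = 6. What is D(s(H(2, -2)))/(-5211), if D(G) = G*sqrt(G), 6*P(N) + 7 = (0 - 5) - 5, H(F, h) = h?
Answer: 17*I*sqrt(102)/187596 ≈ 0.00091522*I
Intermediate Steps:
P(N) = -17/6 (P(N) = -7/6 + ((0 - 5) - 5)/6 = -7/6 + (-5 - 5)/6 = -7/6 + (1/6)*(-10) = -7/6 - 5/3 = -17/6)
s(c) = -17/6
D(G) = G**(3/2)
D(s(H(2, -2)))/(-5211) = (-17/6)**(3/2)/(-5211) = -17*I*sqrt(102)/36*(-1/5211) = 17*I*sqrt(102)/187596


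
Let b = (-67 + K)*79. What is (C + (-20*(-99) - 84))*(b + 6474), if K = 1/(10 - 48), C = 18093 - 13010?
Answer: 312652221/38 ≈ 8.2277e+6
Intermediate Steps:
C = 5083
K = -1/38 (K = 1/(-38) = -1/38 ≈ -0.026316)
b = -201213/38 (b = (-67 - 1/38)*79 = -2547/38*79 = -201213/38 ≈ -5295.1)
(C + (-20*(-99) - 84))*(b + 6474) = (5083 + (-20*(-99) - 84))*(-201213/38 + 6474) = (5083 + (1980 - 84))*(44799/38) = (5083 + 1896)*(44799/38) = 6979*(44799/38) = 312652221/38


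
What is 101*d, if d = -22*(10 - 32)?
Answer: 48884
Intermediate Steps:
d = 484 (d = -22*(-22) = 484)
101*d = 101*484 = 48884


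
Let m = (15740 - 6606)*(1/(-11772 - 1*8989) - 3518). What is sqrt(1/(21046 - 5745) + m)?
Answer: I*sqrt(19186966218530239202645)/24435697 ≈ 5668.6*I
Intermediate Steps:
m = -667121775666/20761 (m = 9134*(1/(-11772 - 8989) - 3518) = 9134*(1/(-20761) - 3518) = 9134*(-1/20761 - 3518) = 9134*(-73037199/20761) = -667121775666/20761 ≈ -3.2133e+7)
sqrt(1/(21046 - 5745) + m) = sqrt(1/(21046 - 5745) - 667121775666/20761) = sqrt(1/15301 - 667121775666/20761) = sqrt(-785202329957285/24435697) = I*sqrt(19186966218530239202645)/24435697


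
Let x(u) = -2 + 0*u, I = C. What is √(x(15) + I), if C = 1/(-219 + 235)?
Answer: I*√31/4 ≈ 1.3919*I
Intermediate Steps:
C = 1/16 ≈ 0.062500
I = 1/16 ≈ 0.062500
x(u) = -2 (x(u) = -2 + 0 = -2)
√(x(15) + I) = √(-2 + 1/16) = √(-31/16) = I*√31/4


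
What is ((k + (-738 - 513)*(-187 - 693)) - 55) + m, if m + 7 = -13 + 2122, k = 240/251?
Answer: 276834917/251 ≈ 1.1029e+6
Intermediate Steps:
k = 240/251 (k = 240*(1/251) = 240/251 ≈ 0.95617)
m = 2102 (m = -7 + (-13 + 2122) = -7 + 2109 = 2102)
((k + (-738 - 513)*(-187 - 693)) - 55) + m = ((240/251 + (-738 - 513)*(-187 - 693)) - 55) + 2102 = ((240/251 - 1251*(-880)) - 55) + 2102 = ((240/251 + 1100880) - 55) + 2102 = (276321120/251 - 55) + 2102 = 276307315/251 + 2102 = 276834917/251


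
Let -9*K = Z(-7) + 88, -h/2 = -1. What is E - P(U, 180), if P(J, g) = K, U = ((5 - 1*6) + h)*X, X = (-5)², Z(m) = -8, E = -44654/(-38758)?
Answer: 1751263/174411 ≈ 10.041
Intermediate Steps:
E = 22327/19379 (E = -44654*(-1/38758) = 22327/19379 ≈ 1.1521)
X = 25
h = 2 (h = -2*(-1) = 2)
U = 25 (U = ((5 - 1*6) + 2)*25 = ((5 - 6) + 2)*25 = (-1 + 2)*25 = 1*25 = 25)
K = -80/9 (K = -(-8 + 88)/9 = -⅑*80 = -80/9 ≈ -8.8889)
P(J, g) = -80/9
E - P(U, 180) = 22327/19379 - 1*(-80/9) = 22327/19379 + 80/9 = 1751263/174411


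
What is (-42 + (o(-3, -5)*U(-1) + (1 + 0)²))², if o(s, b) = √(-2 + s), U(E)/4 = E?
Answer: 1601 + 328*I*√5 ≈ 1601.0 + 733.43*I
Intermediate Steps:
U(E) = 4*E
(-42 + (o(-3, -5)*U(-1) + (1 + 0)²))² = (-42 + (√(-2 - 3)*(4*(-1)) + (1 + 0)²))² = (-42 + (√(-5)*(-4) + 1²))² = (-42 + ((I*√5)*(-4) + 1))² = (-42 + (-4*I*√5 + 1))² = (-42 + (1 - 4*I*√5))² = (-41 - 4*I*√5)²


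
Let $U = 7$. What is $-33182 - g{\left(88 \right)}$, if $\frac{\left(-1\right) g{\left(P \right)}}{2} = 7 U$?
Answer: $-33084$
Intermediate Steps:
$g{\left(P \right)} = -98$ ($g{\left(P \right)} = - 2 \cdot 7 \cdot 7 = \left(-2\right) 49 = -98$)
$-33182 - g{\left(88 \right)} = -33182 - -98 = -33182 + 98 = -33084$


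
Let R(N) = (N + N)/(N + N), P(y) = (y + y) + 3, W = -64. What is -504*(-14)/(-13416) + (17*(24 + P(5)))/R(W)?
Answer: 351317/559 ≈ 628.47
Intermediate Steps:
P(y) = 3 + 2*y (P(y) = 2*y + 3 = 3 + 2*y)
R(N) = 1 (R(N) = (2*N)/((2*N)) = (2*N)*(1/(2*N)) = 1)
-504*(-14)/(-13416) + (17*(24 + P(5)))/R(W) = -504*(-14)/(-13416) + (17*(24 + (3 + 2*5)))/1 = 7056*(-1/13416) + (17*(24 + (3 + 10)))*1 = -294/559 + (17*(24 + 13))*1 = -294/559 + (17*37)*1 = -294/559 + 629*1 = -294/559 + 629 = 351317/559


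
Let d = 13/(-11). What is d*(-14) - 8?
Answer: 94/11 ≈ 8.5455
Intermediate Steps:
d = -13/11 (d = 13*(-1/11) = -13/11 ≈ -1.1818)
d*(-14) - 8 = -13/11*(-14) - 8 = 182/11 - 8 = 94/11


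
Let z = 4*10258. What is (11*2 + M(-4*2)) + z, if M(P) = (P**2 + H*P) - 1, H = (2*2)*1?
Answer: 41085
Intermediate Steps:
H = 4 (H = 4*1 = 4)
M(P) = -1 + P**2 + 4*P (M(P) = (P**2 + 4*P) - 1 = -1 + P**2 + 4*P)
z = 41032
(11*2 + M(-4*2)) + z = (11*2 + (-1 + (-4*2)**2 + 4*(-4*2))) + 41032 = (22 + (-1 + (-8)**2 + 4*(-8))) + 41032 = (22 + (-1 + 64 - 32)) + 41032 = (22 + 31) + 41032 = 53 + 41032 = 41085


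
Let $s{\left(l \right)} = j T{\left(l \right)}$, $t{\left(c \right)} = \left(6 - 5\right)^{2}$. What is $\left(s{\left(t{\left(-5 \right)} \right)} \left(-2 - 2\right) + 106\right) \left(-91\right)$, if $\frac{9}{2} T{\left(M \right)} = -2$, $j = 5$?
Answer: $- \frac{94094}{9} \approx -10455.0$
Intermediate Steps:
$T{\left(M \right)} = - \frac{4}{9}$ ($T{\left(M \right)} = \frac{2}{9} \left(-2\right) = - \frac{4}{9}$)
$t{\left(c \right)} = 1$ ($t{\left(c \right)} = 1^{2} = 1$)
$s{\left(l \right)} = - \frac{20}{9}$ ($s{\left(l \right)} = 5 \left(- \frac{4}{9}\right) = - \frac{20}{9}$)
$\left(s{\left(t{\left(-5 \right)} \right)} \left(-2 - 2\right) + 106\right) \left(-91\right) = \left(- \frac{20 \left(-2 - 2\right)}{9} + 106\right) \left(-91\right) = \left(\left(- \frac{20}{9}\right) \left(-4\right) + 106\right) \left(-91\right) = \left(\frac{80}{9} + 106\right) \left(-91\right) = \frac{1034}{9} \left(-91\right) = - \frac{94094}{9}$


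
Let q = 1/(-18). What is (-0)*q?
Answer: 0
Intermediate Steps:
q = -1/18 ≈ -0.055556
(-0)*q = -0*(-1/18) = -21*0*(-1/18) = 0*(-1/18) = 0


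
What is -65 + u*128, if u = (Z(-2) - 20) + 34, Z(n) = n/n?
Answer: 1855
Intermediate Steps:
Z(n) = 1
u = 15 (u = (1 - 20) + 34 = -19 + 34 = 15)
-65 + u*128 = -65 + 15*128 = -65 + 1920 = 1855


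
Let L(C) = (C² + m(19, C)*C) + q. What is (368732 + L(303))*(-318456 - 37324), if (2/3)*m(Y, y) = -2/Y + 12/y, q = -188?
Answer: -3111701689200/19 ≈ -1.6377e+11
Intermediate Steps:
m(Y, y) = -3/Y + 18/y (m(Y, y) = 3*(-2/Y + 12/y)/2 = -3/Y + 18/y)
L(C) = -188 + C² + C*(-3/19 + 18/C) (L(C) = (C² + (-3/19 + 18/C)*C) - 188 = (C² + C*(-3/19 + 18/C)) - 188 = -188 + C² + C*(-3/19 + 18/C))
(368732 + L(303))*(-318456 - 37324) = (368732 + (-170 + 303² - 3/19*303))*(-318456 - 37324) = (368732 + (-170 + 91809 - 909/19))*(-355780) = (368732 + 1740232/19)*(-355780) = (8746140/19)*(-355780) = -3111701689200/19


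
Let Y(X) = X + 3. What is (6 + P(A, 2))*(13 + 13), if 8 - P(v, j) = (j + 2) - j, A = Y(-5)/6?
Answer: 312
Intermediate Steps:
Y(X) = 3 + X
A = -1/3 (A = (3 - 5)/6 = -2*1/6 = -1/3 ≈ -0.33333)
P(v, j) = 6 (P(v, j) = 8 - ((j + 2) - j) = 8 - ((2 + j) - j) = 8 - 1*2 = 8 - 2 = 6)
(6 + P(A, 2))*(13 + 13) = (6 + 6)*(13 + 13) = 12*26 = 312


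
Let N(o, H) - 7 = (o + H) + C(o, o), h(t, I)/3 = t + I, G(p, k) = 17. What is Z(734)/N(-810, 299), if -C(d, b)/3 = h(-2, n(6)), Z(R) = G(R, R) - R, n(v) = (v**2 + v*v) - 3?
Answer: 239/369 ≈ 0.64770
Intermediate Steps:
n(v) = -3 + 2*v**2 (n(v) = (v**2 + v**2) - 3 = 2*v**2 - 3 = -3 + 2*v**2)
Z(R) = 17 - R
h(t, I) = 3*I + 3*t (h(t, I) = 3*(t + I) = 3*(I + t) = 3*I + 3*t)
C(d, b) = -603 (C(d, b) = -3*(3*(-3 + 2*6**2) + 3*(-2)) = -3*(3*(-3 + 2*36) - 6) = -3*(3*(-3 + 72) - 6) = -3*(3*69 - 6) = -3*(207 - 6) = -3*201 = -603)
N(o, H) = -596 + H + o (N(o, H) = 7 + ((o + H) - 603) = 7 + ((H + o) - 603) = 7 + (-603 + H + o) = -596 + H + o)
Z(734)/N(-810, 299) = (17 - 1*734)/(-596 + 299 - 810) = (17 - 734)/(-1107) = -717*(-1/1107) = 239/369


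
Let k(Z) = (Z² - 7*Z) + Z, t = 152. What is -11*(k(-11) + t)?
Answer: -3729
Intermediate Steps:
k(Z) = Z² - 6*Z
-11*(k(-11) + t) = -11*(-11*(-6 - 11) + 152) = -11*(-11*(-17) + 152) = -11*(187 + 152) = -11*339 = -3729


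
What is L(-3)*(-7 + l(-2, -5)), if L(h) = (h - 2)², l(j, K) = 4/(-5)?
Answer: -195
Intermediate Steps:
l(j, K) = -⅘ (l(j, K) = 4*(-⅕) = -⅘)
L(h) = (-2 + h)²
L(-3)*(-7 + l(-2, -5)) = (-2 - 3)²*(-7 - ⅘) = (-5)²*(-39/5) = 25*(-39/5) = -195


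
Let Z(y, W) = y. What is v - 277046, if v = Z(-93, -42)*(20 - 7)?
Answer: -278255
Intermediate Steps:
v = -1209 (v = -93*(20 - 7) = -93*13 = -1209)
v - 277046 = -1209 - 277046 = -278255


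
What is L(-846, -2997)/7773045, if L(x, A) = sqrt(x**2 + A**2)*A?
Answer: -8991*sqrt(4789)/518203 ≈ -1.2007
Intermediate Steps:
L(x, A) = A*sqrt(A**2 + x**2) (L(x, A) = sqrt(A**2 + x**2)*A = A*sqrt(A**2 + x**2))
L(-846, -2997)/7773045 = -2997*sqrt((-2997)**2 + (-846)**2)/7773045 = -2997*sqrt(8982009 + 715716)*(1/7773045) = -134865*sqrt(4789)*(1/7773045) = -8991*sqrt(4789)/518203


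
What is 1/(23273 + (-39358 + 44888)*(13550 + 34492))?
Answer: 1/265695533 ≈ 3.7637e-9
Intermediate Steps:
1/(23273 + (-39358 + 44888)*(13550 + 34492)) = 1/(23273 + 5530*48042) = 1/(23273 + 265672260) = 1/265695533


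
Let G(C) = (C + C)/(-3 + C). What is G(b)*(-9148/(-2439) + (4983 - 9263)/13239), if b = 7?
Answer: 43038898/3587769 ≈ 11.996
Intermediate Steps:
G(C) = 2*C/(-3 + C) (G(C) = (2*C)/(-3 + C) = 2*C/(-3 + C))
G(b)*(-9148/(-2439) + (4983 - 9263)/13239) = (2*7/(-3 + 7))*(-9148/(-2439) + (4983 - 9263)/13239) = (2*7/4)*(-9148*(-1/2439) - 4280*1/13239) = (2*7*(¼))*(9148/2439 - 4280/13239) = (7/2)*(12296828/3587769) = 43038898/3587769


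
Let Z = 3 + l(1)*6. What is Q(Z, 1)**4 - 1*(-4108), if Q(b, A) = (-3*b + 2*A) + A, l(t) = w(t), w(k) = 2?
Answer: 3115804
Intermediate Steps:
l(t) = 2
Z = 15 (Z = 3 + 2*6 = 3 + 12 = 15)
Q(b, A) = -3*b + 3*A
Q(Z, 1)**4 - 1*(-4108) = (-3*15 + 3*1)**4 - 1*(-4108) = (-45 + 3)**4 + 4108 = (-42)**4 + 4108 = 3111696 + 4108 = 3115804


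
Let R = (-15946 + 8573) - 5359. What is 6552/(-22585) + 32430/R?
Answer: -135975269/47925370 ≈ -2.8372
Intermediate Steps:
R = -12732 (R = -7373 - 5359 = -12732)
6552/(-22585) + 32430/R = 6552/(-22585) + 32430/(-12732) = 6552*(-1/22585) + 32430*(-1/12732) = -6552/22585 - 5405/2122 = -135975269/47925370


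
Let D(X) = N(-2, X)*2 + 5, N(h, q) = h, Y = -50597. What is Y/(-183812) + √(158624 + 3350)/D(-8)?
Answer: 50597/183812 + √161974 ≈ 402.74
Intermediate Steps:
D(X) = 1 (D(X) = -2*2 + 5 = -4 + 5 = 1)
Y/(-183812) + √(158624 + 3350)/D(-8) = -50597/(-183812) + √(158624 + 3350)/1 = -50597*(-1/183812) + √161974*1 = 50597/183812 + √161974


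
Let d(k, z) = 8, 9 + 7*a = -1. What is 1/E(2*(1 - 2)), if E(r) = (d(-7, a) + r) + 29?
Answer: 1/35 ≈ 0.028571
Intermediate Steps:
a = -10/7 (a = -9/7 + (1/7)*(-1) = -9/7 - 1/7 = -10/7 ≈ -1.4286)
E(r) = 37 + r (E(r) = (8 + r) + 29 = 37 + r)
1/E(2*(1 - 2)) = 1/(37 + 2*(1 - 2)) = 1/(37 + 2*(-1)) = 1/(37 - 2) = 1/35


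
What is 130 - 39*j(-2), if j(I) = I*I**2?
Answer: 442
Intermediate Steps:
j(I) = I**3
130 - 39*j(-2) = 130 - 39*(-2)**3 = 130 - 39*(-8) = 130 + 312 = 442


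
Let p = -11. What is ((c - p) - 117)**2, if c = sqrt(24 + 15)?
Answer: (106 - sqrt(39))**2 ≈ 9951.1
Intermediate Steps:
c = sqrt(39) ≈ 6.2450
((c - p) - 117)**2 = ((sqrt(39) - 1*(-11)) - 117)**2 = ((sqrt(39) + 11) - 117)**2 = ((11 + sqrt(39)) - 117)**2 = (-106 + sqrt(39))**2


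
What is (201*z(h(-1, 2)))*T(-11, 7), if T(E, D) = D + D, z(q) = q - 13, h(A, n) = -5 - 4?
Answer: -61908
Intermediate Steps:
h(A, n) = -9
z(q) = -13 + q
T(E, D) = 2*D
(201*z(h(-1, 2)))*T(-11, 7) = (201*(-13 - 9))*(2*7) = (201*(-22))*14 = -4422*14 = -61908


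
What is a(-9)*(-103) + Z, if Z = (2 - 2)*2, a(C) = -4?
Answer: 412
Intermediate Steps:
Z = 0 (Z = 0*2 = 0)
a(-9)*(-103) + Z = -4*(-103) + 0 = 412 + 0 = 412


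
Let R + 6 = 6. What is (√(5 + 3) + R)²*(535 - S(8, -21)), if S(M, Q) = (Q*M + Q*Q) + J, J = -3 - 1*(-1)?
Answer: 2112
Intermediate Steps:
R = 0 (R = -6 + 6 = 0)
J = -2 (J = -3 + 1 = -2)
S(M, Q) = -2 + Q² + M*Q (S(M, Q) = (Q*M + Q*Q) - 2 = (M*Q + Q²) - 2 = (Q² + M*Q) - 2 = -2 + Q² + M*Q)
(√(5 + 3) + R)²*(535 - S(8, -21)) = (√(5 + 3) + 0)²*(535 - (-2 + (-21)² + 8*(-21))) = (√8 + 0)²*(535 - (-2 + 441 - 168)) = (2*√2 + 0)²*(535 - 1*271) = (2*√2)²*(535 - 271) = 8*264 = 2112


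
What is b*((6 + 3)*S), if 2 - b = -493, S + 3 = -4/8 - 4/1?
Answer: -66825/2 ≈ -33413.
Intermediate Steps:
S = -15/2 (S = -3 + (-4/8 - 4/1) = -3 + (-4*⅛ - 4*1) = -3 + (-½ - 4) = -3 - 9/2 = -15/2 ≈ -7.5000)
b = 495 (b = 2 - 1*(-493) = 2 + 493 = 495)
b*((6 + 3)*S) = 495*((6 + 3)*(-15/2)) = 495*(9*(-15/2)) = 495*(-135/2) = -66825/2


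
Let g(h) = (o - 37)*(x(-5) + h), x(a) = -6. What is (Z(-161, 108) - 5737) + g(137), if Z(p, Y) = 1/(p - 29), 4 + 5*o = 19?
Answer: -1936291/190 ≈ -10191.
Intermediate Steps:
o = 3 (o = -⅘ + (⅕)*19 = -⅘ + 19/5 = 3)
g(h) = 204 - 34*h (g(h) = (3 - 37)*(-6 + h) = -34*(-6 + h) = 204 - 34*h)
Z(p, Y) = 1/(-29 + p)
(Z(-161, 108) - 5737) + g(137) = (1/(-29 - 161) - 5737) + (204 - 34*137) = (1/(-190) - 5737) + (204 - 4658) = (-1/190 - 5737) - 4454 = -1090031/190 - 4454 = -1936291/190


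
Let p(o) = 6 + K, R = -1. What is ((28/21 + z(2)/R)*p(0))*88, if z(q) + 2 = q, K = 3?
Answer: 1056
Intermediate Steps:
z(q) = -2 + q
p(o) = 9 (p(o) = 6 + 3 = 9)
((28/21 + z(2)/R)*p(0))*88 = ((28/21 + (-2 + 2)/(-1))*9)*88 = ((28*(1/21) + 0*(-1))*9)*88 = ((4/3 + 0)*9)*88 = ((4/3)*9)*88 = 12*88 = 1056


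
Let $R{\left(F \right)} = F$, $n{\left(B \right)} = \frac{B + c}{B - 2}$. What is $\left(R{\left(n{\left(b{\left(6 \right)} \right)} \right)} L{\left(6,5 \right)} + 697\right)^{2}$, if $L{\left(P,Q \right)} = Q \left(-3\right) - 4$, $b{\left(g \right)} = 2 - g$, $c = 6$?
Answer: $\frac{4452100}{9} \approx 4.9468 \cdot 10^{5}$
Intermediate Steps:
$L{\left(P,Q \right)} = -4 - 3 Q$ ($L{\left(P,Q \right)} = - 3 Q - 4 = -4 - 3 Q$)
$n{\left(B \right)} = \frac{6 + B}{-2 + B}$ ($n{\left(B \right)} = \frac{B + 6}{B - 2} = \frac{6 + B}{-2 + B}$)
$\left(R{\left(n{\left(b{\left(6 \right)} \right)} \right)} L{\left(6,5 \right)} + 697\right)^{2} = \left(\frac{6 + \left(2 - 6\right)}{-2 + \left(2 - 6\right)} \left(-4 - 15\right) + 697\right)^{2} = \left(\frac{6 - 4}{-2 - 4} \left(-19\right) + 697\right)^{2} = \left(\frac{1}{-6} \cdot 2 \left(-19\right) + 697\right)^{2} = \left(\left(- \frac{1}{6}\right) 2 \left(-19\right) + 697\right)^{2} = \left(\left(- \frac{1}{3}\right) \left(-19\right) + 697\right)^{2} = \left(\frac{19}{3} + 697\right)^{2} = \left(\frac{2110}{3}\right)^{2} = \frac{4452100}{9}$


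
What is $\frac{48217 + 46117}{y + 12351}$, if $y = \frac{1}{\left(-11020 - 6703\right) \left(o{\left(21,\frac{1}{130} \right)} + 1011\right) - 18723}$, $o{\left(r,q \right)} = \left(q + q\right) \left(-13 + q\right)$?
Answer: $\frac{14294900619651702}{1871608513924153} \approx 7.6378$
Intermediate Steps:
$o{\left(r,q \right)} = 2 q \left(-13 + q\right)$
$y = - \frac{8450}{151534978053}$ ($y = \frac{1}{\left(-11020 - 6703\right) \left(\frac{2 \left(-13 + \frac{1}{130}\right)}{130} + 1011\right) - 18723} = \frac{1}{- 17723 \left(2 \cdot \frac{1}{130} \left(-13 + \frac{1}{130}\right) + 1011\right) - 18723} = \frac{1}{- 17723 \left(2 \cdot \frac{1}{130} \left(- \frac{1689}{130}\right) + 1011\right) - 18723} = \frac{1}{- 17723 \left(- \frac{1689}{8450} + 1011\right) - 18723} = \frac{1}{\left(-17723\right) \frac{8541261}{8450} - 18723} = \frac{1}{- \frac{151376768703}{8450} - 18723} = \frac{1}{- \frac{151534978053}{8450}} = - \frac{8450}{151534978053} \approx -5.5763 \cdot 10^{-8}$)
$\frac{48217 + 46117}{y + 12351} = \frac{48217 + 46117}{- \frac{8450}{151534978053} + 12351} = \frac{94334}{\frac{1871608513924153}{151534978053}} = 94334 \cdot \frac{151534978053}{1871608513924153} = \frac{14294900619651702}{1871608513924153}$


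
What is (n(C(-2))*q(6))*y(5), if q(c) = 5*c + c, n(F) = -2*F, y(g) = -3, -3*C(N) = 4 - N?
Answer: -432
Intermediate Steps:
C(N) = -4/3 + N/3 (C(N) = -(4 - N)/3 = -4/3 + N/3)
q(c) = 6*c
(n(C(-2))*q(6))*y(5) = ((-2*(-4/3 + (⅓)*(-2)))*(6*6))*(-3) = (-2*(-4/3 - ⅔)*36)*(-3) = (-2*(-2)*36)*(-3) = (4*36)*(-3) = 144*(-3) = -432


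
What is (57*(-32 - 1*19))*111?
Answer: -322677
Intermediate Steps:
(57*(-32 - 1*19))*111 = (57*(-32 - 19))*111 = (57*(-51))*111 = -2907*111 = -322677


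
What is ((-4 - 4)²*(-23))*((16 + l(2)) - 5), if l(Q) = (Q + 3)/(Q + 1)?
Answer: -55936/3 ≈ -18645.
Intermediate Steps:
l(Q) = (3 + Q)/(1 + Q)
((-4 - 4)²*(-23))*((16 + l(2)) - 5) = ((-4 - 4)²*(-23))*((16 + (3 + 2)/(1 + 2)) - 5) = ((-8)²*(-23))*((16 + 5/3) - 5) = (64*(-23))*((16 + (⅓)*5) - 5) = -1472*((16 + 5/3) - 5) = -1472*(53/3 - 5) = -1472*38/3 = -55936/3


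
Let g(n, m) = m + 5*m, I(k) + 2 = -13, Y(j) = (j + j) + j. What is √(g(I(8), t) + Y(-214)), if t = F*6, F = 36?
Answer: √654 ≈ 25.573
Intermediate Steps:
t = 216 (t = 36*6 = 216)
Y(j) = 3*j (Y(j) = 2*j + j = 3*j)
I(k) = -15 (I(k) = -2 - 13 = -15)
g(n, m) = 6*m
√(g(I(8), t) + Y(-214)) = √(6*216 + 3*(-214)) = √(1296 - 642) = √654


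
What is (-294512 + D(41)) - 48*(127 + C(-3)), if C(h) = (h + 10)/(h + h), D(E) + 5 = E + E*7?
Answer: -300229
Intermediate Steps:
D(E) = -5 + 8*E (D(E) = -5 + (E + E*7) = -5 + (E + 7*E) = -5 + 8*E)
C(h) = (10 + h)/(2*h) (C(h) = (10 + h)/((2*h)) = (10 + h)*(1/(2*h)) = (10 + h)/(2*h))
(-294512 + D(41)) - 48*(127 + C(-3)) = (-294512 + (-5 + 8*41)) - 48*(127 + (1/2)*(10 - 3)/(-3)) = (-294512 + (-5 + 328)) - 48*(127 + (1/2)*(-1/3)*7) = (-294512 + 323) - 48*(127 - 7/6) = -294189 - 48*755/6 = -294189 - 6040 = -300229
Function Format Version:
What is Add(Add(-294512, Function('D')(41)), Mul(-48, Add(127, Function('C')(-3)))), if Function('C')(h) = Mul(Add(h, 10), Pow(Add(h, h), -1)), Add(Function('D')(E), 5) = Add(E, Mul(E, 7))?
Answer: -300229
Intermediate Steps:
Function('D')(E) = Add(-5, Mul(8, E)) (Function('D')(E) = Add(-5, Add(E, Mul(E, 7))) = Add(-5, Add(E, Mul(7, E))) = Add(-5, Mul(8, E)))
Function('C')(h) = Mul(Rational(1, 2), Pow(h, -1), Add(10, h)) (Function('C')(h) = Mul(Add(10, h), Pow(Mul(2, h), -1)) = Mul(Add(10, h), Mul(Rational(1, 2), Pow(h, -1))) = Mul(Rational(1, 2), Pow(h, -1), Add(10, h)))
Add(Add(-294512, Function('D')(41)), Mul(-48, Add(127, Function('C')(-3)))) = Add(Add(-294512, Add(-5, Mul(8, 41))), Mul(-48, Add(127, Mul(Rational(1, 2), Pow(-3, -1), Add(10, -3))))) = Add(Add(-294512, Add(-5, 328)), Mul(-48, Add(127, Mul(Rational(1, 2), Rational(-1, 3), 7)))) = Add(Add(-294512, 323), Mul(-48, Add(127, Rational(-7, 6)))) = Add(-294189, Mul(-48, Rational(755, 6))) = Add(-294189, -6040) = -300229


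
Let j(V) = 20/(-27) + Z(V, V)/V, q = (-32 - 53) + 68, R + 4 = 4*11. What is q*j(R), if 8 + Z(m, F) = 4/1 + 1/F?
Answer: 616981/43200 ≈ 14.282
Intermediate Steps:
Z(m, F) = -4 + 1/F (Z(m, F) = -8 + (4/1 + 1/F) = -8 + (4*1 + 1/F) = -8 + (4 + 1/F) = -4 + 1/F)
R = 40 (R = -4 + 4*11 = -4 + 44 = 40)
q = -17 (q = -85 + 68 = -17)
j(V) = -20/27 + (-4 + 1/V)/V (j(V) = 20/(-27) + (-4 + 1/V)/V = 20*(-1/27) + (-4 + 1/V)/V = -20/27 + (-4 + 1/V)/V)
q*j(R) = -17*(-20/27 + 40⁻² - 4/40) = -17*(-20/27 + 1/1600 - 4*1/40) = -17*(-20/27 + 1/1600 - ⅒) = -17*(-36293/43200) = 616981/43200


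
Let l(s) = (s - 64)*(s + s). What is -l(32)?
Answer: 2048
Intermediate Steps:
l(s) = 2*s*(-64 + s) (l(s) = (-64 + s)*(2*s) = 2*s*(-64 + s))
-l(32) = -2*32*(-64 + 32) = -2*32*(-32) = -1*(-2048) = 2048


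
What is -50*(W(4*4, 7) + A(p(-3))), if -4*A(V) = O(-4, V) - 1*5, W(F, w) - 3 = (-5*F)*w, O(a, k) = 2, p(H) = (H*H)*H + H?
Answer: 55625/2 ≈ 27813.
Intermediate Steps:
p(H) = H + H³ (p(H) = H²*H + H = H³ + H = H + H³)
W(F, w) = 3 - 5*F*w (W(F, w) = 3 + (-5*F)*w = 3 - 5*F*w)
A(V) = ¾ (A(V) = -(2 - 1*5)/4 = -(2 - 5)/4 = -¼*(-3) = ¾)
-50*(W(4*4, 7) + A(p(-3))) = -50*((3 - 5*4*4*7) + ¾) = -50*((3 - 5*16*7) + ¾) = -50*((3 - 560) + ¾) = -50*(-557 + ¾) = -50*(-2225/4) = 55625/2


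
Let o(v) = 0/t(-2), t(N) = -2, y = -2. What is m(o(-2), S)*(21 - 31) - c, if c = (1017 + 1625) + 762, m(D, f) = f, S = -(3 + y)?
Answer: -3394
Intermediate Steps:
o(v) = 0 (o(v) = 0/(-2) = 0*(-½) = 0)
S = -1 (S = -(3 - 2) = -1*1 = -1)
c = 3404 (c = 2642 + 762 = 3404)
m(o(-2), S)*(21 - 31) - c = -(21 - 31) - 1*3404 = -1*(-10) - 3404 = 10 - 3404 = -3394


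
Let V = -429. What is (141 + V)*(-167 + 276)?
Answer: -31392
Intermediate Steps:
(141 + V)*(-167 + 276) = (141 - 429)*(-167 + 276) = -288*109 = -31392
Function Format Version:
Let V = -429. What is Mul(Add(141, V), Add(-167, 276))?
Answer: -31392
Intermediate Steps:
Mul(Add(141, V), Add(-167, 276)) = Mul(Add(141, -429), Add(-167, 276)) = Mul(-288, 109) = -31392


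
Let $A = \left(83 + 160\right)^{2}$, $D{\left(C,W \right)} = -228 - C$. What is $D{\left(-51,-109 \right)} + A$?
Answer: $58872$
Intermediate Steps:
$A = 59049$ ($A = 243^{2} = 59049$)
$D{\left(-51,-109 \right)} + A = \left(-228 - -51\right) + 59049 = \left(-228 + 51\right) + 59049 = -177 + 59049 = 58872$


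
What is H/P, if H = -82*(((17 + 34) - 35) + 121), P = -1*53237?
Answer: 11234/53237 ≈ 0.21102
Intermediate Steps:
P = -53237
H = -11234 (H = -82*((51 - 35) + 121) = -82*(16 + 121) = -82*137 = -11234)
H/P = -11234/(-53237) = -11234*(-1/53237) = 11234/53237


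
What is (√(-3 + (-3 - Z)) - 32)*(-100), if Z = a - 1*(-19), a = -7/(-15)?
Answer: 3200 - 20*I*√5730/3 ≈ 3200.0 - 504.65*I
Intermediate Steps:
a = 7/15 (a = -7*(-1/15) = 7/15 ≈ 0.46667)
Z = 292/15 (Z = 7/15 - 1*(-19) = 7/15 + 19 = 292/15 ≈ 19.467)
(√(-3 + (-3 - Z)) - 32)*(-100) = (√(-3 + (-3 - 1*292/15)) - 32)*(-100) = (√(-3 + (-3 - 292/15)) - 32)*(-100) = (√(-3 - 337/15) - 32)*(-100) = (√(-382/15) - 32)*(-100) = (I*√5730/15 - 32)*(-100) = (-32 + I*√5730/15)*(-100) = 3200 - 20*I*√5730/3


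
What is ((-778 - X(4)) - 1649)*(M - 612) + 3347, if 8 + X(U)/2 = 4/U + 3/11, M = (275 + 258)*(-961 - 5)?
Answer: 13685780827/11 ≈ 1.2442e+9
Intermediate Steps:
M = -514878 (M = 533*(-966) = -514878)
X(U) = -170/11 + 8/U (X(U) = -16 + 2*(4/U + 3/11) = -16 + 2*(3/11 + 4/U) = -16 + (6/11 + 8/U) = -170/11 + 8/U)
((-778 - X(4)) - 1649)*(M - 612) + 3347 = ((-778 - (-170/11 + 8/4)) - 1649)*(-514878 - 612) + 3347 = ((-778 - (-170/11 + 8*(¼))) - 1649)*(-515490) + 3347 = ((-778 - (-170/11 + 2)) - 1649)*(-515490) + 3347 = ((-778 - 1*(-148/11)) - 1649)*(-515490) + 3347 = ((-778 + 148/11) - 1649)*(-515490) + 3347 = (-8410/11 - 1649)*(-515490) + 3347 = -26549/11*(-515490) + 3347 = 13685744010/11 + 3347 = 13685780827/11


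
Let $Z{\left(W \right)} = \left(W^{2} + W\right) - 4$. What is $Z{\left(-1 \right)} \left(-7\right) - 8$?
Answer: $20$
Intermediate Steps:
$Z{\left(W \right)} = -4 + W + W^{2}$ ($Z{\left(W \right)} = \left(W + W^{2}\right) - 4 = -4 + W + W^{2}$)
$Z{\left(-1 \right)} \left(-7\right) - 8 = \left(-4 - 1 + \left(-1\right)^{2}\right) \left(-7\right) - 8 = \left(-4 - 1 + 1\right) \left(-7\right) - 8 = \left(-4\right) \left(-7\right) - 8 = 28 - 8 = 20$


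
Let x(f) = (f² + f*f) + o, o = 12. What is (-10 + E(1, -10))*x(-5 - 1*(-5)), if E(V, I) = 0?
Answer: -120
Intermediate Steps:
x(f) = 12 + 2*f² (x(f) = (f² + f*f) + 12 = (f² + f²) + 12 = 2*f² + 12 = 12 + 2*f²)
(-10 + E(1, -10))*x(-5 - 1*(-5)) = (-10 + 0)*(12 + 2*(-5 - 1*(-5))²) = -10*(12 + 2*(-5 + 5)²) = -10*(12 + 2*0²) = -10*(12 + 2*0) = -10*(12 + 0) = -10*12 = -120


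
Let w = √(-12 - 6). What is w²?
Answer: -18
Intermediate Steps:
w = 3*I*√2 (w = √(-18) = 3*I*√2 ≈ 4.2426*I)
w² = (3*I*√2)² = -18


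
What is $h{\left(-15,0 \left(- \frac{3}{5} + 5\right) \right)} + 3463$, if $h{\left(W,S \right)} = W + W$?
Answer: $3433$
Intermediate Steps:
$h{\left(W,S \right)} = 2 W$
$h{\left(-15,0 \left(- \frac{3}{5} + 5\right) \right)} + 3463 = 2 \left(-15\right) + 3463 = -30 + 3463 = 3433$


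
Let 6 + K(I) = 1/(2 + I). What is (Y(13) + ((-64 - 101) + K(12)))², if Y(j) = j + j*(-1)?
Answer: 5726449/196 ≈ 29217.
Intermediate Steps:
K(I) = -6 + 1/(2 + I)
Y(j) = 0 (Y(j) = j - j = 0)
(Y(13) + ((-64 - 101) + K(12)))² = (0 + ((-64 - 101) + (-11 - 6*12)/(2 + 12)))² = (0 + (-165 + (-11 - 72)/14))² = (0 + (-165 + (1/14)*(-83)))² = (0 + (-165 - 83/14))² = (0 - 2393/14)² = (-2393/14)² = 5726449/196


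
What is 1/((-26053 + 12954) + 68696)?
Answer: 1/55597 ≈ 1.7987e-5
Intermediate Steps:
1/((-26053 + 12954) + 68696) = 1/(-13099 + 68696) = 1/55597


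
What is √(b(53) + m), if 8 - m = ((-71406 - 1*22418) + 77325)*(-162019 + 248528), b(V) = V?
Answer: 6*√39647557 ≈ 37780.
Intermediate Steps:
m = 1427311999 (m = 8 - ((-71406 - 1*22418) + 77325)*(-162019 + 248528) = 8 - ((-71406 - 22418) + 77325)*86509 = 8 - (-93824 + 77325)*86509 = 8 - (-16499)*86509 = 8 - 1*(-1427311991) = 8 + 1427311991 = 1427311999)
√(b(53) + m) = √(53 + 1427311999) = √1427312052 = 6*√39647557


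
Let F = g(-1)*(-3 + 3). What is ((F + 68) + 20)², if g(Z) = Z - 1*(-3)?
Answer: 7744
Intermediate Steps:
g(Z) = 3 + Z (g(Z) = Z + 3 = 3 + Z)
F = 0 (F = (3 - 1)*(-3 + 3) = 2*0 = 0)
((F + 68) + 20)² = ((0 + 68) + 20)² = (68 + 20)² = 88² = 7744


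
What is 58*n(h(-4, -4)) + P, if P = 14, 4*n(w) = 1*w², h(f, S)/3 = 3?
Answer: 2377/2 ≈ 1188.5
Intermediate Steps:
h(f, S) = 9 (h(f, S) = 3*3 = 9)
n(w) = w²/4 (n(w) = (1*w²)/4 = w²/4)
58*n(h(-4, -4)) + P = 58*((¼)*9²) + 14 = 58*((¼)*81) + 14 = 58*(81/4) + 14 = 2349/2 + 14 = 2377/2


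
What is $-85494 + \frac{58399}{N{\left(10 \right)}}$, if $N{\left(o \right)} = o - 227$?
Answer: $- \frac{18610597}{217} \approx -85763.0$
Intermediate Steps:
$N{\left(o \right)} = -227 + o$ ($N{\left(o \right)} = o - 227 = -227 + o$)
$-85494 + \frac{58399}{N{\left(10 \right)}} = -85494 + \frac{58399}{-227 + 10} = -85494 + \frac{58399}{-217} = -85494 + 58399 \left(- \frac{1}{217}\right) = -85494 - \frac{58399}{217} = - \frac{18610597}{217}$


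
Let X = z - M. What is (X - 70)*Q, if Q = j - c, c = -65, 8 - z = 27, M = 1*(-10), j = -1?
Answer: -5056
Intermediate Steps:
M = -10
z = -19 (z = 8 - 1*27 = 8 - 27 = -19)
X = -9 (X = -19 - 1*(-10) = -19 + 10 = -9)
Q = 64 (Q = -1 - 1*(-65) = -1 + 65 = 64)
(X - 70)*Q = (-9 - 70)*64 = -79*64 = -5056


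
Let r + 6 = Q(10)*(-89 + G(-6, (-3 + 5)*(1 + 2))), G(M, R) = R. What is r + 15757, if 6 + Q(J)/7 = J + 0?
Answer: 13427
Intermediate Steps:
Q(J) = -42 + 7*J (Q(J) = -42 + 7*(J + 0) = -42 + 7*J)
r = -2330 (r = -6 + (-42 + 7*10)*(-89 + (-3 + 5)*(1 + 2)) = -6 + (-42 + 70)*(-89 + 2*3) = -6 + 28*(-89 + 6) = -6 + 28*(-83) = -6 - 2324 = -2330)
r + 15757 = -2330 + 15757 = 13427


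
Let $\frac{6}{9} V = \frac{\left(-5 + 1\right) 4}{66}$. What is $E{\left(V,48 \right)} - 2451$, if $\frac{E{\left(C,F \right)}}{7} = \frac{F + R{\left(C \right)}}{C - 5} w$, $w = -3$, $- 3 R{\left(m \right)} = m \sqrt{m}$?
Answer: $- \frac{133521}{59} + \frac{56 i \sqrt{11}}{649} \approx -2263.1 + 0.28618 i$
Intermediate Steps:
$R{\left(m \right)} = - \frac{m^{\frac{3}{2}}}{3}$ ($R{\left(m \right)} = - \frac{m \sqrt{m}}{3} = - \frac{m^{\frac{3}{2}}}{3}$)
$V = - \frac{4}{11}$ ($V = \frac{3 \frac{\left(-5 + 1\right) 4}{66}}{2} = \frac{3 \left(-4\right) 4 \cdot \frac{1}{66}}{2} = \frac{3 \left(\left(-16\right) \frac{1}{66}\right)}{2} = \frac{3}{2} \left(- \frac{8}{33}\right) = - \frac{4}{11} \approx -0.36364$)
$E{\left(C,F \right)} = - \frac{21 \left(F - \frac{C^{\frac{3}{2}}}{3}\right)}{-5 + C}$ ($E{\left(C,F \right)} = 7 \frac{F - \frac{C^{\frac{3}{2}}}{3}}{C - 5} \left(-3\right) = 7 \frac{F - \frac{C^{\frac{3}{2}}}{3}}{-5 + C} \left(-3\right) = 7 \left(- \frac{3 \left(F - \frac{C^{\frac{3}{2}}}{3}\right)}{-5 + C}\right) = - \frac{21 \left(F - \frac{C^{\frac{3}{2}}}{3}\right)}{-5 + C}$)
$E{\left(V,48 \right)} - 2451 = \frac{7 \left(\left(- \frac{4}{11}\right)^{\frac{3}{2}} - 144\right)}{-5 - \frac{4}{11}} - 2451 = \frac{7 \left(- \frac{8 i \sqrt{11}}{121} - 144\right)}{- \frac{59}{11}} - 2451 = 7 \left(- \frac{11}{59}\right) \left(-144 - \frac{8 i \sqrt{11}}{121}\right) - 2451 = \left(\frac{11088}{59} + \frac{56 i \sqrt{11}}{649}\right) - 2451 = - \frac{133521}{59} + \frac{56 i \sqrt{11}}{649}$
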